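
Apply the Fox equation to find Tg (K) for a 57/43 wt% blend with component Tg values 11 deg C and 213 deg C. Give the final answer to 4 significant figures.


1/Tg = w1/Tg1 + w2/Tg2 (in Kelvin)
Tg1 = 284.15 K, Tg2 = 486.15 K
1/Tg = 0.57/284.15 + 0.43/486.15
Tg = 346 K


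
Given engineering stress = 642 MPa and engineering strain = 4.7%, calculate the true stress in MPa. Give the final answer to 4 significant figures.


sigma_true = sigma_eng * (1 + epsilon_eng)
sigma_true = 642 * (1 + 0.047)
sigma_true = 672.2 MPa


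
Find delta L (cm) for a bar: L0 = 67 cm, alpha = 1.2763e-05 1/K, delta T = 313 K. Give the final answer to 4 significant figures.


dL = L0 * alpha * dT
dL = 67 * 1.2763e-05 * 313
dL = 0.2677 cm


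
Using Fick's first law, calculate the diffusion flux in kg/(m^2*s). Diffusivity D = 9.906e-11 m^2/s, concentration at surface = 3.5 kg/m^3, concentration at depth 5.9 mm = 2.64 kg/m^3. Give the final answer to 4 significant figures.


J = -D * (dC/dx) = D * (C1 - C2) / dx
J = 9.906e-11 * (3.5 - 2.64) / 5.9e-03
J = 1.444e-08 kg/(m^2*s)


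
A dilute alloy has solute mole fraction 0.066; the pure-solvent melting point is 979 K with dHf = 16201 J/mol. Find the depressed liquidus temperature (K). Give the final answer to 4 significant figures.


dT = R*Tm^2*x / dHf
dT = 8.314 * 979^2 * 0.066 / 16201
dT = 32.4622 K
T_new = 979 - 32.4622 = 946.5 K


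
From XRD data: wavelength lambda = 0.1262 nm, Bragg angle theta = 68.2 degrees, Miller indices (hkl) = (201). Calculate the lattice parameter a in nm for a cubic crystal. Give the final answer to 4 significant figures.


d = lambda / (2*sin(theta))
d = 0.1262 / (2*sin(68.2 deg))
d = 0.0679601 nm
a = d * sqrt(h^2+k^2+l^2) = 0.0679601 * sqrt(5)
a = 0.152 nm


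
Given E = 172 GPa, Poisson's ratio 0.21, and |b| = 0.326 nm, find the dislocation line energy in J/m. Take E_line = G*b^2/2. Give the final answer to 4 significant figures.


Step 1: G = E / (2*(1+nu))
G = 172 / (2*(1+0.21)) = 71.0744 GPa = 7.10744e+10 Pa
Step 2: E_line = G*b^2/2
b = 0.326 nm = 3.26e-10 m
E_line = 0.5 * 7.10744e+10 * (3.26e-10)^2 = 3.777e-09 J/m


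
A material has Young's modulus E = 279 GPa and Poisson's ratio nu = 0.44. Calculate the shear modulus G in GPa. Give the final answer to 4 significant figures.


G = E / (2*(1+nu))
G = 279 / (2*(1+0.44))
G = 96.88 GPa


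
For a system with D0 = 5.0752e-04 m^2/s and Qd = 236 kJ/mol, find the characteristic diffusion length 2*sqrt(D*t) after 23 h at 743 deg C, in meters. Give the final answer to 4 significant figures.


Step 1: D = D0 * exp(-Qd/(R*T))
T = 1016.15 K
D = 5.0752e-04 * exp(-236e3 / (8.314 * 1016.15)) = 3.74596e-16 m^2/s
Step 2: L = 2*sqrt(D*t)
t = 23 h = 82800 s
L = 2*sqrt(3.74596e-16 * 82800) = 1.114e-05 m


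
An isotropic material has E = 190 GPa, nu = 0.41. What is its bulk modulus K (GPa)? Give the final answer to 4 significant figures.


K = E / (3*(1-2*nu))
K = 190 / (3*(1-2*0.41))
K = 351.9 GPa


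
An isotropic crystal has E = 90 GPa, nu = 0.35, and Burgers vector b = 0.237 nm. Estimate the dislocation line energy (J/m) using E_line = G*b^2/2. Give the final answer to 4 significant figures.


Step 1: G = E / (2*(1+nu))
G = 90 / (2*(1+0.35)) = 33.3333 GPa = 3.33333e+10 Pa
Step 2: E_line = G*b^2/2
b = 0.237 nm = 2.37e-10 m
E_line = 0.5 * 3.33333e+10 * (2.37e-10)^2 = 9.362e-10 J/m


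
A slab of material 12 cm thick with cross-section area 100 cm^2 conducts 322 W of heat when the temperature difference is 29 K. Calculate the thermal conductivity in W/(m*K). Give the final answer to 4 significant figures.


k = Q*L / (A*dT)
L = 0.12 m, A = 0.01 m^2
k = 322 * 0.12 / (0.01 * 29)
k = 133.2 W/(m*K)


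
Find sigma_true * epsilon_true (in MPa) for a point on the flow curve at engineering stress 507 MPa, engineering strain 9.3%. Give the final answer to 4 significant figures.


sigma_true = sigma_eng * (1 + epsilon_eng)
sigma_true = 507 * (1 + 0.093) = 554.151 MPa
epsilon_true = ln(1 + epsilon_eng)
epsilon_true = ln(1 + 0.093) = 0.0889262
sigma_true * epsilon_true = 554.151 * 0.0889262 = 49.28 MPa


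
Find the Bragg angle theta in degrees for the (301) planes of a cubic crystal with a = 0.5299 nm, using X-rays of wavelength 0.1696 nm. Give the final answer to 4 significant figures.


d = a / sqrt(h^2+k^2+l^2)
d = 0.5299 / sqrt(10) = 0.167569 nm
lambda = 2*d*sin(theta)  =>  sin(theta) = lambda / (2*d)
sin(theta) = 0.1696 / (2 * 0.167569) = 0.50606
theta = 30.4 deg


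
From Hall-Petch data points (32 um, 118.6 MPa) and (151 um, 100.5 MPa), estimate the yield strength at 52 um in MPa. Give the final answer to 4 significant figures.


sigma_y = sigma0 + k / sqrt(d)
1/sqrt(d1) = 1/sqrt(3.2e-05) = 176.777;  1/sqrt(d2) = 81.3788
k = (sigma1 - sigma2) / (1/sqrt(d1) - 1/sqrt(d2)) = (118.6 - 100.5) / (176.777 - 81.3788) = 0.189732 MPa*m^0.5
sigma0 = sigma1 - k/sqrt(d1) = 118.6 - 0.189732*176.777 = 85.0598 MPa
sigma_y(d3) = 85.0598 + 0.189732 / sqrt(5.2e-05) = 111.4 MPa


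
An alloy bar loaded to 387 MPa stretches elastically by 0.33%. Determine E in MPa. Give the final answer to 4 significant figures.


E = sigma / epsilon
epsilon = 0.33% = 3.3e-03
E = 387 / 3.3e-03
E = 117300 MPa


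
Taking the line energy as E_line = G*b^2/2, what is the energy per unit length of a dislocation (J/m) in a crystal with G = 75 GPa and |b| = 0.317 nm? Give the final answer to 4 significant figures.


E = G*b^2/2
b = 0.317 nm = 3.17e-10 m
G = 75 GPa = 7.5e+10 Pa
E = 0.5 * 7.5e+10 * (3.17e-10)^2
E = 3.768e-09 J/m


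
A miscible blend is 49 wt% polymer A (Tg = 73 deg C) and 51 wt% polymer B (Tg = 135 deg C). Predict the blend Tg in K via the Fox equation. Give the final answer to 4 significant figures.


1/Tg = w1/Tg1 + w2/Tg2 (in Kelvin)
Tg1 = 346.15 K, Tg2 = 408.15 K
1/Tg = 0.49/346.15 + 0.51/408.15
Tg = 375.2 K


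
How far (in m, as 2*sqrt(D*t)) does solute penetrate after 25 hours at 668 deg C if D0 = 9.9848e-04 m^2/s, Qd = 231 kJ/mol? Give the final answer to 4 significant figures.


Step 1: D = D0 * exp(-Qd/(R*T))
T = 941.15 K
D = 9.9848e-04 * exp(-231e3 / (8.314 * 941.15)) = 1.50722e-16 m^2/s
Step 2: L = 2*sqrt(D*t)
t = 25 h = 90000 s
L = 2*sqrt(1.50722e-16 * 90000) = 7.366e-06 m


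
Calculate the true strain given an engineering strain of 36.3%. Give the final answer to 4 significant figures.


epsilon_true = ln(1 + epsilon_eng)
epsilon_true = ln(1 + 0.363)
epsilon_true = 0.3097


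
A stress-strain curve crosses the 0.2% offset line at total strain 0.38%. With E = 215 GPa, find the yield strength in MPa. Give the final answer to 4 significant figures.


Offset strain = 0.002
Elastic strain at yield = total_strain - offset = 3.8e-03 - 0.002 = 1.8e-03
sigma_y = E * elastic_strain = 215000 * 1.8e-03
sigma_y = 387 MPa


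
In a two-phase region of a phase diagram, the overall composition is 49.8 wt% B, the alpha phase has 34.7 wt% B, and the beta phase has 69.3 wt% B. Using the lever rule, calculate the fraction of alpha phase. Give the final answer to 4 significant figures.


f_alpha = (C_beta - C0) / (C_beta - C_alpha)
f_alpha = (69.3 - 49.8) / (69.3 - 34.7)
f_alpha = 0.5636


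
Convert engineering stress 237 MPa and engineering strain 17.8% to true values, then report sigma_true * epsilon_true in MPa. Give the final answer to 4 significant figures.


sigma_true = sigma_eng * (1 + epsilon_eng)
sigma_true = 237 * (1 + 0.178) = 279.186 MPa
epsilon_true = ln(1 + epsilon_eng)
epsilon_true = ln(1 + 0.178) = 0.163818
sigma_true * epsilon_true = 279.186 * 0.163818 = 45.74 MPa


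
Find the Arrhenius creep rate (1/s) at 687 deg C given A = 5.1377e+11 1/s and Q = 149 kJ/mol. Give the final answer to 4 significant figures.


rate = A * exp(-Q / (R*T))
T = 687 + 273.15 = 960.15 K
rate = 5.1377e+11 * exp(-149e3 / (8.314 * 960.15))
rate = 4022 1/s


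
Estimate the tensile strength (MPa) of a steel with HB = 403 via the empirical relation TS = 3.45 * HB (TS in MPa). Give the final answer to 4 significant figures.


TS (MPa) = 3.45 * HB
TS = 3.45 * 403
TS = 1390 MPa


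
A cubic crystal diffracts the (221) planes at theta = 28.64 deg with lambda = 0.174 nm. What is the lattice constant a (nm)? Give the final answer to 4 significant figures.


d = lambda / (2*sin(theta))
d = 0.174 / (2*sin(28.64 deg))
d = 0.181513 nm
a = d * sqrt(h^2+k^2+l^2) = 0.181513 * sqrt(9)
a = 0.5445 nm


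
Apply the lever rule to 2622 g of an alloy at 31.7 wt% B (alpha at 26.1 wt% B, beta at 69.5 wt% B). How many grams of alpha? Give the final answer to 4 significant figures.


f_alpha = (C_beta - C0) / (C_beta - C_alpha)
f_alpha = (69.5 - 31.7) / (69.5 - 26.1) = 0.870968
m_alpha = f_alpha * m_total = 0.870968 * 2622 = 2284 g


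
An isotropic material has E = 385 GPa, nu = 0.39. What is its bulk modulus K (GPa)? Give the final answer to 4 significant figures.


K = E / (3*(1-2*nu))
K = 385 / (3*(1-2*0.39))
K = 583.3 GPa


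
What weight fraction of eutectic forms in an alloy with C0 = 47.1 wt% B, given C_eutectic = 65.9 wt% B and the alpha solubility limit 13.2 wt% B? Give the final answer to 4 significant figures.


f_primary = (C_e - C0) / (C_e - C_alpha_max)
f_primary = (65.9 - 47.1) / (65.9 - 13.2)
f_primary = 0.356736
f_eutectic = 1 - 0.356736 = 0.6433


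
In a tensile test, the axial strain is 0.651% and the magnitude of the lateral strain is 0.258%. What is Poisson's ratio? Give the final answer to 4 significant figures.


nu = -epsilon_lat / epsilon_axial
Lateral strain is contraction (negative), so using magnitudes:
nu = 0.258 / 0.651
nu = 0.3963


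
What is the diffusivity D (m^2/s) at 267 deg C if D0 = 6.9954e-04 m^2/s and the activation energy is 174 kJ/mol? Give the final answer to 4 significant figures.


D = D0 * exp(-Qd / (R*T))
T = 540.15 K
D = 6.9954e-04 * exp(-174e3 / (8.314 * 540.15))
D = 1.042e-20 m^2/s


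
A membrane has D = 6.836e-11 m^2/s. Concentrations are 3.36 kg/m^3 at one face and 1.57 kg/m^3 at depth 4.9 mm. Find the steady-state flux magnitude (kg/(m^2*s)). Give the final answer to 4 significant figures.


J = -D * (dC/dx) = D * (C1 - C2) / dx
J = 6.836e-11 * (3.36 - 1.57) / 4.9e-03
J = 2.497e-08 kg/(m^2*s)


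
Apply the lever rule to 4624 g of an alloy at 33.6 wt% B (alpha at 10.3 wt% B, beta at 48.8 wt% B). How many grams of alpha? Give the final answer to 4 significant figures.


f_alpha = (C_beta - C0) / (C_beta - C_alpha)
f_alpha = (48.8 - 33.6) / (48.8 - 10.3) = 0.394805
m_alpha = f_alpha * m_total = 0.394805 * 4624 = 1826 g


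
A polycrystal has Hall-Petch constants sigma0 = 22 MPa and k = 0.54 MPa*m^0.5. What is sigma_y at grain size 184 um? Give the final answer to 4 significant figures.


sigma_y = sigma0 + k / sqrt(d)
d = 184 um = 1.84e-04 m
sigma_y = 22 + 0.54 / sqrt(1.84e-04)
sigma_y = 61.81 MPa


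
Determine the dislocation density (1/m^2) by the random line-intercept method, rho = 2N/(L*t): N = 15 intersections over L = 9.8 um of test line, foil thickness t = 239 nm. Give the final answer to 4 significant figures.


rho = 2N / (L * t)
L = 9.8 um = 9.8e-06 m, t = 239 nm = 2.39e-07 m
rho = 2 * 15 / (9.8e-06 * 2.39e-07)
rho = 1.281e+13 1/m^2


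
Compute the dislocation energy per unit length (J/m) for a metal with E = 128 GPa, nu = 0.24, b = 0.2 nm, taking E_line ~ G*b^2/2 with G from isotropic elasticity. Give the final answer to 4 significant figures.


Step 1: G = E / (2*(1+nu))
G = 128 / (2*(1+0.24)) = 51.6129 GPa = 5.16129e+10 Pa
Step 2: E_line = G*b^2/2
b = 0.2 nm = 2e-10 m
E_line = 0.5 * 5.16129e+10 * (2e-10)^2 = 1.032e-09 J/m


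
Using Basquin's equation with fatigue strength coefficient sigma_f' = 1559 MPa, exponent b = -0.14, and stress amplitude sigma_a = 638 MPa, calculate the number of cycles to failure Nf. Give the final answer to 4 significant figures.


sigma_a = sigma_f' * (2*Nf)^b
2*Nf = (sigma_a / sigma_f')^(1/b)
2*Nf = (638 / 1559)^(1/-0.14)
2*Nf = 591.031
Nf = 295.5 cycles


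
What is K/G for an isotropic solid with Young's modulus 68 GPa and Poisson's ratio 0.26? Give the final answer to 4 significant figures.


G = E / (2*(1+nu))
G = 68 / (2*(1+0.26)) = 26.9841 GPa
K = E / (3*(1-2*nu))
K = 68 / (3*(1-2*0.26)) = 47.2222 GPa
K/G = 47.2222 / 26.9841 = 1.75


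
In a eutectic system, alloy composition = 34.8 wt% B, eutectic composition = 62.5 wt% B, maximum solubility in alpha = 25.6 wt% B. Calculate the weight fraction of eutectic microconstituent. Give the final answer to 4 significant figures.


f_primary = (C_e - C0) / (C_e - C_alpha_max)
f_primary = (62.5 - 34.8) / (62.5 - 25.6)
f_primary = 0.750678
f_eutectic = 1 - 0.750678 = 0.2493


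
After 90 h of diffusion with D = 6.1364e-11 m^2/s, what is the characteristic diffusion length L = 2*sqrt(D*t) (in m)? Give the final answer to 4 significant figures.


t = 90 hr = 324000 s
Diffusion length = 2*sqrt(D*t)
= 2*sqrt(6.1364e-11 * 324000)
= 8.918e-03 m


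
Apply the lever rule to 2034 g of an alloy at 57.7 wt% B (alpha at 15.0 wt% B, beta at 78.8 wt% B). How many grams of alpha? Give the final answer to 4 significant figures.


f_alpha = (C_beta - C0) / (C_beta - C_alpha)
f_alpha = (78.8 - 57.7) / (78.8 - 15.0) = 0.330721
m_alpha = f_alpha * m_total = 0.330721 * 2034 = 672.7 g


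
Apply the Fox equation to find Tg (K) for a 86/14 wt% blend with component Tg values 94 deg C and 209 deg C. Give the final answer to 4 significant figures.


1/Tg = w1/Tg1 + w2/Tg2 (in Kelvin)
Tg1 = 367.15 K, Tg2 = 482.15 K
1/Tg = 0.86/367.15 + 0.14/482.15
Tg = 379.8 K


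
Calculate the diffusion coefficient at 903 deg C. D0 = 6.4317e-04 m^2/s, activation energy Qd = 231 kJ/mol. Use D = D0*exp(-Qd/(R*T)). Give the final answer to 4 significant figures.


D = D0 * exp(-Qd / (R*T))
T = 1176.15 K
D = 6.4317e-04 * exp(-231e3 / (8.314 * 1176.15))
D = 3.539e-14 m^2/s


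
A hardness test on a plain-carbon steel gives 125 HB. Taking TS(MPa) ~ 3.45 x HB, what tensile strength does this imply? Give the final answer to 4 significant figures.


TS (MPa) = 3.45 * HB
TS = 3.45 * 125
TS = 431.3 MPa


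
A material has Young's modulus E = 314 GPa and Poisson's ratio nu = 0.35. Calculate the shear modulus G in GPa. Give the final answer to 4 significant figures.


G = E / (2*(1+nu))
G = 314 / (2*(1+0.35))
G = 116.3 GPa


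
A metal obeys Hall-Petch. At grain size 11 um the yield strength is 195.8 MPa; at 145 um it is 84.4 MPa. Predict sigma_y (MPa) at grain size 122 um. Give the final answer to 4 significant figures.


sigma_y = sigma0 + k / sqrt(d)
1/sqrt(d1) = 1/sqrt(1.1e-05) = 301.511;  1/sqrt(d2) = 83.0455
k = (sigma1 - sigma2) / (1/sqrt(d1) - 1/sqrt(d2)) = (195.8 - 84.4) / (301.511 - 83.0455) = 0.509919 MPa*m^0.5
sigma0 = sigma1 - k/sqrt(d1) = 195.8 - 0.509919*301.511 = 42.0535 MPa
sigma_y(d3) = 42.0535 + 0.509919 / sqrt(1.22e-04) = 88.22 MPa


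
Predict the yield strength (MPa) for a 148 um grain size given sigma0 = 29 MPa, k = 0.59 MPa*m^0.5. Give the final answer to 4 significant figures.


sigma_y = sigma0 + k / sqrt(d)
d = 148 um = 1.48e-04 m
sigma_y = 29 + 0.59 / sqrt(1.48e-04)
sigma_y = 77.5 MPa


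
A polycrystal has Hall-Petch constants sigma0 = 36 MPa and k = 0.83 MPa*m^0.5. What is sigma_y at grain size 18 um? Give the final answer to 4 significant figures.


sigma_y = sigma0 + k / sqrt(d)
d = 18 um = 1.8e-05 m
sigma_y = 36 + 0.83 / sqrt(1.8e-05)
sigma_y = 231.6 MPa


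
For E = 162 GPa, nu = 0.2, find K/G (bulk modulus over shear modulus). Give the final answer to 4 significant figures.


G = E / (2*(1+nu))
G = 162 / (2*(1+0.2)) = 67.5 GPa
K = E / (3*(1-2*nu))
K = 162 / (3*(1-2*0.2)) = 90 GPa
K/G = 90 / 67.5 = 1.333


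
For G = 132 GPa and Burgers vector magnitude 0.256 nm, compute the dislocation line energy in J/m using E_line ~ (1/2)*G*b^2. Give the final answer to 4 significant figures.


E = G*b^2/2
b = 0.256 nm = 2.56e-10 m
G = 132 GPa = 1.32e+11 Pa
E = 0.5 * 1.32e+11 * (2.56e-10)^2
E = 4.325e-09 J/m


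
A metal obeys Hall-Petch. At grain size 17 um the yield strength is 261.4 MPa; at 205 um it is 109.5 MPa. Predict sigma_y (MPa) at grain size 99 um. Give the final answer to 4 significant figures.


sigma_y = sigma0 + k / sqrt(d)
1/sqrt(d1) = 1/sqrt(1.7e-05) = 242.536;  1/sqrt(d2) = 69.843
k = (sigma1 - sigma2) / (1/sqrt(d1) - 1/sqrt(d2)) = (261.4 - 109.5) / (242.536 - 69.843) = 0.879598 MPa*m^0.5
sigma0 = sigma1 - k/sqrt(d1) = 261.4 - 0.879598*242.536 = 48.0662 MPa
sigma_y(d3) = 48.0662 + 0.879598 / sqrt(9.9e-05) = 136.5 MPa


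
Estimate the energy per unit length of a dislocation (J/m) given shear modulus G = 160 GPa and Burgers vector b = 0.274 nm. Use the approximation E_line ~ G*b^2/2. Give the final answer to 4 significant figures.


E = G*b^2/2
b = 0.274 nm = 2.74e-10 m
G = 160 GPa = 1.6e+11 Pa
E = 0.5 * 1.6e+11 * (2.74e-10)^2
E = 6.006e-09 J/m


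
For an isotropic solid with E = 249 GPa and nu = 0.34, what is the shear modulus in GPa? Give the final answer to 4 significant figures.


G = E / (2*(1+nu))
G = 249 / (2*(1+0.34))
G = 92.91 GPa


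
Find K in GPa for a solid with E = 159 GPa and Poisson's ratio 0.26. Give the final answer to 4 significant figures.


K = E / (3*(1-2*nu))
K = 159 / (3*(1-2*0.26))
K = 110.4 GPa


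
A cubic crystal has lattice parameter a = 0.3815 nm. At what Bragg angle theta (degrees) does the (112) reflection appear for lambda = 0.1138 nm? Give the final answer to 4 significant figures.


d = a / sqrt(h^2+k^2+l^2)
d = 0.3815 / sqrt(6) = 0.155747 nm
lambda = 2*d*sin(theta)  =>  sin(theta) = lambda / (2*d)
sin(theta) = 0.1138 / (2 * 0.155747) = 0.365337
theta = 21.43 deg


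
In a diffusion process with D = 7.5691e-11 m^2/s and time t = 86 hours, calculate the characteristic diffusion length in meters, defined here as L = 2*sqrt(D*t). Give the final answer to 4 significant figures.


t = 86 hr = 309600 s
Diffusion length = 2*sqrt(D*t)
= 2*sqrt(7.5691e-11 * 309600)
= 9.682e-03 m


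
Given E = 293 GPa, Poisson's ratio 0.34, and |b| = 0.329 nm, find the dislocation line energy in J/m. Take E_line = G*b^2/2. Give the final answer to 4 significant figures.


Step 1: G = E / (2*(1+nu))
G = 293 / (2*(1+0.34)) = 109.328 GPa = 1.09328e+11 Pa
Step 2: E_line = G*b^2/2
b = 0.329 nm = 3.29e-10 m
E_line = 0.5 * 1.09328e+11 * (3.29e-10)^2 = 5.917e-09 J/m


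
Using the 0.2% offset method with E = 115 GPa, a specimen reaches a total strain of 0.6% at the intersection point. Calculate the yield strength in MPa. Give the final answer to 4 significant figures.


Offset strain = 0.002
Elastic strain at yield = total_strain - offset = 6e-03 - 0.002 = 4e-03
sigma_y = E * elastic_strain = 115000 * 4e-03
sigma_y = 460 MPa


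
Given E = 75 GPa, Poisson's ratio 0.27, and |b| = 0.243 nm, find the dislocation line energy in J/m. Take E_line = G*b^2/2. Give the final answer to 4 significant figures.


Step 1: G = E / (2*(1+nu))
G = 75 / (2*(1+0.27)) = 29.5276 GPa = 2.95276e+10 Pa
Step 2: E_line = G*b^2/2
b = 0.243 nm = 2.43e-10 m
E_line = 0.5 * 2.95276e+10 * (2.43e-10)^2 = 8.718e-10 J/m


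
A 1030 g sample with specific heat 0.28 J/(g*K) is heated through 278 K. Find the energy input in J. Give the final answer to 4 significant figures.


Q = m * cp * dT
Q = 1030 * 0.28 * 278
Q = 80180 J


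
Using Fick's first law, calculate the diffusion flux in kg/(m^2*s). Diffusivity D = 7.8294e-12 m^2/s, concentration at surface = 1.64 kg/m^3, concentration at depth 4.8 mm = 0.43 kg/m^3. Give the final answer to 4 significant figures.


J = -D * (dC/dx) = D * (C1 - C2) / dx
J = 7.8294e-12 * (1.64 - 0.43) / 4.8e-03
J = 1.974e-09 kg/(m^2*s)


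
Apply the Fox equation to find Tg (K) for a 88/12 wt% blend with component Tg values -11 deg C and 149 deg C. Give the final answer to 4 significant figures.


1/Tg = w1/Tg1 + w2/Tg2 (in Kelvin)
Tg1 = 262.15 K, Tg2 = 422.15 K
1/Tg = 0.88/262.15 + 0.12/422.15
Tg = 274.6 K


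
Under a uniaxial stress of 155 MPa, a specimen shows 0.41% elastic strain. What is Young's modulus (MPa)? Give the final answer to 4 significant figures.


E = sigma / epsilon
epsilon = 0.41% = 4.1e-03
E = 155 / 4.1e-03
E = 37800 MPa


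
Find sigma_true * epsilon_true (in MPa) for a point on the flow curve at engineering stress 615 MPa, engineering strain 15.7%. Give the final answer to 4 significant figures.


sigma_true = sigma_eng * (1 + epsilon_eng)
sigma_true = 615 * (1 + 0.157) = 711.555 MPa
epsilon_true = ln(1 + epsilon_eng)
epsilon_true = ln(1 + 0.157) = 0.14583
sigma_true * epsilon_true = 711.555 * 0.14583 = 103.8 MPa


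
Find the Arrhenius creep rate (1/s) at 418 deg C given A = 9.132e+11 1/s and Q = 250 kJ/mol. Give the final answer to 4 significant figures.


rate = A * exp(-Q / (R*T))
T = 418 + 273.15 = 691.15 K
rate = 9.132e+11 * exp(-250e3 / (8.314 * 691.15))
rate = 1.164e-07 1/s


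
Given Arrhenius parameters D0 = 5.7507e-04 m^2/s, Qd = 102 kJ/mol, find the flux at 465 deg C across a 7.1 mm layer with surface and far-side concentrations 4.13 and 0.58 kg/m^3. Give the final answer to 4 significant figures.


Step 1: D = D0 * exp(-Qd/(R*T))
T = 465 + 273.15 = 738.15 K
D = 5.7507e-04 * exp(-102e3 / (8.314 * 738.15)) = 3.47941e-11 m^2/s
Step 2: J = D * (C1 - C2) / dx
J = 3.47941e-11 * (4.13 - 0.58) / 7.1e-03
J = 1.74e-08 kg/(m^2*s)


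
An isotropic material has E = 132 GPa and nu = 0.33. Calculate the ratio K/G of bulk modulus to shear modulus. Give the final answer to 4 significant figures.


G = E / (2*(1+nu))
G = 132 / (2*(1+0.33)) = 49.6241 GPa
K = E / (3*(1-2*nu))
K = 132 / (3*(1-2*0.33)) = 129.412 GPa
K/G = 129.412 / 49.6241 = 2.608


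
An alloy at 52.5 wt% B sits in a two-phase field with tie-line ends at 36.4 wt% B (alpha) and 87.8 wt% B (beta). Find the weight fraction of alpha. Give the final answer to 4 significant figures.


f_alpha = (C_beta - C0) / (C_beta - C_alpha)
f_alpha = (87.8 - 52.5) / (87.8 - 36.4)
f_alpha = 0.6868


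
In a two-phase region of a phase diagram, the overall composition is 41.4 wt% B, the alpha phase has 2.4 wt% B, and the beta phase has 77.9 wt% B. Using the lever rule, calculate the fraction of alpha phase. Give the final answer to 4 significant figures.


f_alpha = (C_beta - C0) / (C_beta - C_alpha)
f_alpha = (77.9 - 41.4) / (77.9 - 2.4)
f_alpha = 0.4834


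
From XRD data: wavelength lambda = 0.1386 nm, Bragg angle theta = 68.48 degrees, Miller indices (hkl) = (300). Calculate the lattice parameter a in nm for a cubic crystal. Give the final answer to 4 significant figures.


d = lambda / (2*sin(theta))
d = 0.1386 / (2*sin(68.48 deg))
d = 0.0744929 nm
a = d * sqrt(h^2+k^2+l^2) = 0.0744929 * sqrt(9)
a = 0.2235 nm


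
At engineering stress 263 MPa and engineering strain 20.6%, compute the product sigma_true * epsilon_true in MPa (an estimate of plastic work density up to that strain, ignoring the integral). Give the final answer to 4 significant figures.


sigma_true = sigma_eng * (1 + epsilon_eng)
sigma_true = 263 * (1 + 0.206) = 317.178 MPa
epsilon_true = ln(1 + epsilon_eng)
epsilon_true = ln(1 + 0.206) = 0.187309
sigma_true * epsilon_true = 317.178 * 0.187309 = 59.41 MPa


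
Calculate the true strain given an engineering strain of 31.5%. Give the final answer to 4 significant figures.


epsilon_true = ln(1 + epsilon_eng)
epsilon_true = ln(1 + 0.315)
epsilon_true = 0.2738


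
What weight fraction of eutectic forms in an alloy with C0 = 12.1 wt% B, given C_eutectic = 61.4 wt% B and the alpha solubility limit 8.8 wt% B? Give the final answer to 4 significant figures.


f_primary = (C_e - C0) / (C_e - C_alpha_max)
f_primary = (61.4 - 12.1) / (61.4 - 8.8)
f_primary = 0.937262
f_eutectic = 1 - 0.937262 = 0.06274


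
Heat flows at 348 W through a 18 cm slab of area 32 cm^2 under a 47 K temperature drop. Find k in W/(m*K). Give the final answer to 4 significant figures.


k = Q*L / (A*dT)
L = 0.18 m, A = 3.2e-03 m^2
k = 348 * 0.18 / (3.2e-03 * 47)
k = 416.5 W/(m*K)


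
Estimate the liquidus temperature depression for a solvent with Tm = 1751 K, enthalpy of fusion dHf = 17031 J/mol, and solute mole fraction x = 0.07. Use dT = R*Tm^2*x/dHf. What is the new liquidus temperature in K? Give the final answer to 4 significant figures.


dT = R*Tm^2*x / dHf
dT = 8.314 * 1751^2 * 0.07 / 17031
dT = 104.771 K
T_new = 1751 - 104.771 = 1646 K


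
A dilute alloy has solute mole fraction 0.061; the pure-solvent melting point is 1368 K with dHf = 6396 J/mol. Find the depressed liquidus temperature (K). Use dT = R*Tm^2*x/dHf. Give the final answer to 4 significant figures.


dT = R*Tm^2*x / dHf
dT = 8.314 * 1368^2 * 0.061 / 6396
dT = 148.39 K
T_new = 1368 - 148.39 = 1220 K


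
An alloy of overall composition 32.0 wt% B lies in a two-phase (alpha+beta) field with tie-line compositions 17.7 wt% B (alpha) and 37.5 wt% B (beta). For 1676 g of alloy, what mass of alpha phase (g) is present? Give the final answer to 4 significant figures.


f_alpha = (C_beta - C0) / (C_beta - C_alpha)
f_alpha = (37.5 - 32.0) / (37.5 - 17.7) = 0.277778
m_alpha = f_alpha * m_total = 0.277778 * 1676 = 465.6 g


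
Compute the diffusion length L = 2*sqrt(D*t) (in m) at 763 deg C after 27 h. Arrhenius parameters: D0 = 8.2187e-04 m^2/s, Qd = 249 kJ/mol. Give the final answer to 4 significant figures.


Step 1: D = D0 * exp(-Qd/(R*T))
T = 1036.15 K
D = 8.2187e-04 * exp(-249e3 / (8.314 * 1036.15)) = 2.29987e-16 m^2/s
Step 2: L = 2*sqrt(D*t)
t = 27 h = 97200 s
L = 2*sqrt(2.29987e-16 * 97200) = 9.456e-06 m


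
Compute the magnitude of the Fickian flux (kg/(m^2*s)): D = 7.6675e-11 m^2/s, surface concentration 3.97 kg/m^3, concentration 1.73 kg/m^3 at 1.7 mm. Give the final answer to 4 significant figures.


J = -D * (dC/dx) = D * (C1 - C2) / dx
J = 7.6675e-11 * (3.97 - 1.73) / 1.7e-03
J = 1.01e-07 kg/(m^2*s)


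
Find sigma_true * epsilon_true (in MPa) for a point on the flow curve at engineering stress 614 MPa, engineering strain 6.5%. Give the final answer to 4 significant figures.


sigma_true = sigma_eng * (1 + epsilon_eng)
sigma_true = 614 * (1 + 0.065) = 653.91 MPa
epsilon_true = ln(1 + epsilon_eng)
epsilon_true = ln(1 + 0.065) = 0.0629748
sigma_true * epsilon_true = 653.91 * 0.0629748 = 41.18 MPa


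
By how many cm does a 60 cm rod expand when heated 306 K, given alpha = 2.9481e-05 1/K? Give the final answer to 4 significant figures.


dL = L0 * alpha * dT
dL = 60 * 2.9481e-05 * 306
dL = 0.5413 cm


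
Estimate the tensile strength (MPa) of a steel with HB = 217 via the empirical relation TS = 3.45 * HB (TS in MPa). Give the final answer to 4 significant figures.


TS (MPa) = 3.45 * HB
TS = 3.45 * 217
TS = 748.7 MPa


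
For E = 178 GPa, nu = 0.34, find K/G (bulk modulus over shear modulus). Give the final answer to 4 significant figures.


G = E / (2*(1+nu))
G = 178 / (2*(1+0.34)) = 66.4179 GPa
K = E / (3*(1-2*nu))
K = 178 / (3*(1-2*0.34)) = 185.417 GPa
K/G = 185.417 / 66.4179 = 2.792


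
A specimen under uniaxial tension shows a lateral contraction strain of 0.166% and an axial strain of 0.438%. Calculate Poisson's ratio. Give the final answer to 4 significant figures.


nu = -epsilon_lat / epsilon_axial
Lateral strain is contraction (negative), so using magnitudes:
nu = 0.166 / 0.438
nu = 0.379


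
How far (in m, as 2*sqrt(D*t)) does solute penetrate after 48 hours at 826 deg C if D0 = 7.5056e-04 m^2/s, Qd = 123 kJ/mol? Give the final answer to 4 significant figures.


Step 1: D = D0 * exp(-Qd/(R*T))
T = 1099.15 K
D = 7.5056e-04 * exp(-123e3 / (8.314 * 1099.15)) = 1.07121e-09 m^2/s
Step 2: L = 2*sqrt(D*t)
t = 48 h = 172800 s
L = 2*sqrt(1.07121e-09 * 172800) = 0.02721 m


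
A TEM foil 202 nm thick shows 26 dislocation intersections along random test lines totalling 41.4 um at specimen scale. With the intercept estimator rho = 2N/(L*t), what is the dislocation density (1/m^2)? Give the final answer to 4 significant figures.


rho = 2N / (L * t)
L = 41.4 um = 4.14e-05 m, t = 202 nm = 2.02e-07 m
rho = 2 * 26 / (4.14e-05 * 2.02e-07)
rho = 6.218e+12 1/m^2


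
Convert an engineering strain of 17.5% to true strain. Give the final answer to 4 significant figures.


epsilon_true = ln(1 + epsilon_eng)
epsilon_true = ln(1 + 0.175)
epsilon_true = 0.1613


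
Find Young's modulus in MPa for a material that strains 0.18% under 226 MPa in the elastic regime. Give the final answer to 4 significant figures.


E = sigma / epsilon
epsilon = 0.18% = 1.8e-03
E = 226 / 1.8e-03
E = 125600 MPa


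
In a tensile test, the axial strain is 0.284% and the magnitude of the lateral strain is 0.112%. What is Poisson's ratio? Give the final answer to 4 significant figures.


nu = -epsilon_lat / epsilon_axial
Lateral strain is contraction (negative), so using magnitudes:
nu = 0.112 / 0.284
nu = 0.3944


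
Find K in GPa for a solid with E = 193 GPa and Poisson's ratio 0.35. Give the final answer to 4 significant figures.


K = E / (3*(1-2*nu))
K = 193 / (3*(1-2*0.35))
K = 214.4 GPa


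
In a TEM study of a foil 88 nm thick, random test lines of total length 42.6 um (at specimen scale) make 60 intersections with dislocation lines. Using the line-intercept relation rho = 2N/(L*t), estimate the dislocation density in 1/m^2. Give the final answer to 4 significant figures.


rho = 2N / (L * t)
L = 42.6 um = 4.26e-05 m, t = 88 nm = 8.8e-08 m
rho = 2 * 60 / (4.26e-05 * 8.8e-08)
rho = 3.201e+13 1/m^2


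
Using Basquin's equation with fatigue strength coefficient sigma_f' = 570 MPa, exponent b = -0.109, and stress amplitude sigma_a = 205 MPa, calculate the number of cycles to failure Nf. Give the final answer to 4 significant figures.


sigma_a = sigma_f' * (2*Nf)^b
2*Nf = (sigma_a / sigma_f')^(1/b)
2*Nf = (205 / 570)^(1/-0.109)
2*Nf = 11871.5
Nf = 5936 cycles


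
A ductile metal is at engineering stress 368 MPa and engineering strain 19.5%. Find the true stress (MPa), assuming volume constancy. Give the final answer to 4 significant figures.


sigma_true = sigma_eng * (1 + epsilon_eng)
sigma_true = 368 * (1 + 0.195)
sigma_true = 439.8 MPa


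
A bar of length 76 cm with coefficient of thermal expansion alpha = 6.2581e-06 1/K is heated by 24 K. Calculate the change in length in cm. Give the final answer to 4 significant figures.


dL = L0 * alpha * dT
dL = 76 * 6.2581e-06 * 24
dL = 0.01141 cm


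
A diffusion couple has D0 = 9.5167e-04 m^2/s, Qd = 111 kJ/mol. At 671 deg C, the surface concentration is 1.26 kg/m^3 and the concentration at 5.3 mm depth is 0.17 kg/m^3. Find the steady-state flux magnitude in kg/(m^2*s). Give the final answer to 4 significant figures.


Step 1: D = D0 * exp(-Qd/(R*T))
T = 671 + 273.15 = 944.15 K
D = 9.5167e-04 * exp(-111e3 / (8.314 * 944.15)) = 6.87454e-10 m^2/s
Step 2: J = D * (C1 - C2) / dx
J = 6.87454e-10 * (1.26 - 0.17) / 5.3e-03
J = 1.414e-07 kg/(m^2*s)


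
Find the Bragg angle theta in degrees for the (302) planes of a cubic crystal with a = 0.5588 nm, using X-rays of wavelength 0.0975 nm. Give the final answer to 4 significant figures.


d = a / sqrt(h^2+k^2+l^2)
d = 0.5588 / sqrt(13) = 0.154983 nm
lambda = 2*d*sin(theta)  =>  sin(theta) = lambda / (2*d)
sin(theta) = 0.0975 / (2 * 0.154983) = 0.31455
theta = 18.33 deg


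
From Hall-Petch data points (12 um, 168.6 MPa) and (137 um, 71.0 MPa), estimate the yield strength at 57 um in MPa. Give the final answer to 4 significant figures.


sigma_y = sigma0 + k / sqrt(d)
1/sqrt(d1) = 1/sqrt(1.2e-05) = 288.675;  1/sqrt(d2) = 85.4358
k = (sigma1 - sigma2) / (1/sqrt(d1) - 1/sqrt(d2)) = (168.6 - 71.0) / (288.675 - 85.4358) = 0.480222 MPa*m^0.5
sigma0 = sigma1 - k/sqrt(d1) = 168.6 - 0.480222*288.675 = 29.9719 MPa
sigma_y(d3) = 29.9719 + 0.480222 / sqrt(5.7e-05) = 93.58 MPa


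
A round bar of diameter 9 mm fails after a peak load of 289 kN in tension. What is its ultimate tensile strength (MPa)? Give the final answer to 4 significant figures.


A0 = pi*(d/2)^2 = pi*(9/2)^2 = 63.6173 mm^2
UTS = F_max / A0 = 289*1000 / 63.6173
UTS = 4543 MPa


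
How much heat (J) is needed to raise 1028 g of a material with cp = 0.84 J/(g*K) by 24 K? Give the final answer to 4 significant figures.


Q = m * cp * dT
Q = 1028 * 0.84 * 24
Q = 20720 J


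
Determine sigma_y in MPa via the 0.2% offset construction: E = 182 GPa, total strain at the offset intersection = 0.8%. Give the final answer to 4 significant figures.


Offset strain = 0.002
Elastic strain at yield = total_strain - offset = 8e-03 - 0.002 = 6e-03
sigma_y = E * elastic_strain = 182000 * 6e-03
sigma_y = 1092 MPa


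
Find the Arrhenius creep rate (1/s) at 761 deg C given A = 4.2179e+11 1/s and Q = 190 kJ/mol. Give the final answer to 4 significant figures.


rate = A * exp(-Q / (R*T))
T = 761 + 273.15 = 1034.15 K
rate = 4.2179e+11 * exp(-190e3 / (8.314 * 1034.15))
rate = 106.6 1/s


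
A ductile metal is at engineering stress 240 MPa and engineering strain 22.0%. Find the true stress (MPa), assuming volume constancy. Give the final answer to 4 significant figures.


sigma_true = sigma_eng * (1 + epsilon_eng)
sigma_true = 240 * (1 + 0.22)
sigma_true = 292.8 MPa


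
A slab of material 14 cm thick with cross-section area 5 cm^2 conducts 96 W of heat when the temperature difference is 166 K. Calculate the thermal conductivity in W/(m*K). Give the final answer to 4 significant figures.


k = Q*L / (A*dT)
L = 0.14 m, A = 5e-04 m^2
k = 96 * 0.14 / (5e-04 * 166)
k = 161.9 W/(m*K)


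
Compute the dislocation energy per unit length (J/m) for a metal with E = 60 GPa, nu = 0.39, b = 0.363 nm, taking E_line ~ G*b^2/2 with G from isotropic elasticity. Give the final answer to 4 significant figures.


Step 1: G = E / (2*(1+nu))
G = 60 / (2*(1+0.39)) = 21.5827 GPa = 2.15827e+10 Pa
Step 2: E_line = G*b^2/2
b = 0.363 nm = 3.63e-10 m
E_line = 0.5 * 2.15827e+10 * (3.63e-10)^2 = 1.422e-09 J/m


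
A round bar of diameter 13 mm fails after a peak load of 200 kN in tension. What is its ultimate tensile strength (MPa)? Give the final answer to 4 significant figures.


A0 = pi*(d/2)^2 = pi*(13/2)^2 = 132.732 mm^2
UTS = F_max / A0 = 200*1000 / 132.732
UTS = 1507 MPa


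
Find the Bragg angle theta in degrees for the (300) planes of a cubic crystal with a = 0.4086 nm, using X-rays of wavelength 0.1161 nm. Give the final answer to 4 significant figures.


d = a / sqrt(h^2+k^2+l^2)
d = 0.4086 / sqrt(9) = 0.1362 nm
lambda = 2*d*sin(theta)  =>  sin(theta) = lambda / (2*d)
sin(theta) = 0.1161 / (2 * 0.1362) = 0.426211
theta = 25.23 deg


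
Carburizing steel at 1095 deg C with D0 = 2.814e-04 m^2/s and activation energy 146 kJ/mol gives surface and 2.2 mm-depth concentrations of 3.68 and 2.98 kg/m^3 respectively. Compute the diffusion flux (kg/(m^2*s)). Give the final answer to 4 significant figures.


Step 1: D = D0 * exp(-Qd/(R*T))
T = 1095 + 273.15 = 1368.15 K
D = 2.814e-04 * exp(-146e3 / (8.314 * 1368.15)) = 7.49867e-10 m^2/s
Step 2: J = D * (C1 - C2) / dx
J = 7.49867e-10 * (3.68 - 2.98) / 2.2e-03
J = 2.386e-07 kg/(m^2*s)


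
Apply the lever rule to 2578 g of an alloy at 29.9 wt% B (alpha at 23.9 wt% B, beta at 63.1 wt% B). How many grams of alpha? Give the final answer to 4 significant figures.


f_alpha = (C_beta - C0) / (C_beta - C_alpha)
f_alpha = (63.1 - 29.9) / (63.1 - 23.9) = 0.846939
m_alpha = f_alpha * m_total = 0.846939 * 2578 = 2183 g


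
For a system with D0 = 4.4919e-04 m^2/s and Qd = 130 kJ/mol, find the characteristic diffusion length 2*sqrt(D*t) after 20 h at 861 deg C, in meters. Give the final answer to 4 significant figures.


Step 1: D = D0 * exp(-Qd/(R*T))
T = 1134.15 K
D = 4.4919e-04 * exp(-130e3 / (8.314 * 1134.15)) = 4.62283e-10 m^2/s
Step 2: L = 2*sqrt(D*t)
t = 20 h = 72000 s
L = 2*sqrt(4.62283e-10 * 72000) = 0.01154 m


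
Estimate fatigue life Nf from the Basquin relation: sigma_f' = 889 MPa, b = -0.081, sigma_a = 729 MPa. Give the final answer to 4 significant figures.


sigma_a = sigma_f' * (2*Nf)^b
2*Nf = (sigma_a / sigma_f')^(1/b)
2*Nf = (729 / 889)^(1/-0.081)
2*Nf = 11.5846
Nf = 5.792 cycles


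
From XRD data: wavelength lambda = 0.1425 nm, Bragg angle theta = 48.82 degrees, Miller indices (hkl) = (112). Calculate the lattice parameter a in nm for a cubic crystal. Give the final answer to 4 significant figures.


d = lambda / (2*sin(theta))
d = 0.1425 / (2*sin(48.82 deg))
d = 0.0946662 nm
a = d * sqrt(h^2+k^2+l^2) = 0.0946662 * sqrt(6)
a = 0.2319 nm


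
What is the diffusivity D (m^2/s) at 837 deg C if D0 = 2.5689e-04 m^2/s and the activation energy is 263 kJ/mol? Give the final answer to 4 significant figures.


D = D0 * exp(-Qd / (R*T))
T = 1110.15 K
D = 2.5689e-04 * exp(-263e3 / (8.314 * 1110.15))
D = 1.083e-16 m^2/s


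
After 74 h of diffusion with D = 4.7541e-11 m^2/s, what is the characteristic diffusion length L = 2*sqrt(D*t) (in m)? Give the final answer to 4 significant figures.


t = 74 hr = 266400 s
Diffusion length = 2*sqrt(D*t)
= 2*sqrt(4.7541e-11 * 266400)
= 7.118e-03 m


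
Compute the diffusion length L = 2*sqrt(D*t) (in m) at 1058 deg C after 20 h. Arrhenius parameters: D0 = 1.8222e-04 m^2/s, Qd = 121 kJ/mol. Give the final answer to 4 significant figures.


Step 1: D = D0 * exp(-Qd/(R*T))
T = 1331.15 K
D = 1.8222e-04 * exp(-121e3 / (8.314 * 1331.15)) = 3.25354e-09 m^2/s
Step 2: L = 2*sqrt(D*t)
t = 20 h = 72000 s
L = 2*sqrt(3.25354e-09 * 72000) = 0.03061 m


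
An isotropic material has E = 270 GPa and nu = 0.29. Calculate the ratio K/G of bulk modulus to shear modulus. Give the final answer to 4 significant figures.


G = E / (2*(1+nu))
G = 270 / (2*(1+0.29)) = 104.651 GPa
K = E / (3*(1-2*nu))
K = 270 / (3*(1-2*0.29)) = 214.286 GPa
K/G = 214.286 / 104.651 = 2.048


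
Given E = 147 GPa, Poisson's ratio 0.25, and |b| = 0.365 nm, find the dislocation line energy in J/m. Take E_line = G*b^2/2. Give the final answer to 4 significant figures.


Step 1: G = E / (2*(1+nu))
G = 147 / (2*(1+0.25)) = 58.8 GPa = 5.88e+10 Pa
Step 2: E_line = G*b^2/2
b = 0.365 nm = 3.65e-10 m
E_line = 0.5 * 5.88e+10 * (3.65e-10)^2 = 3.917e-09 J/m


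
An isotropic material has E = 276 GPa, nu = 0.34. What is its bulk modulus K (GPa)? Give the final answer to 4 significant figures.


K = E / (3*(1-2*nu))
K = 276 / (3*(1-2*0.34))
K = 287.5 GPa


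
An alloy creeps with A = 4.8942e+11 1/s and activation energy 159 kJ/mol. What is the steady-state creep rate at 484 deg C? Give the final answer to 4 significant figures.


rate = A * exp(-Q / (R*T))
T = 484 + 273.15 = 757.15 K
rate = 4.8942e+11 * exp(-159e3 / (8.314 * 757.15))
rate = 5.249 1/s


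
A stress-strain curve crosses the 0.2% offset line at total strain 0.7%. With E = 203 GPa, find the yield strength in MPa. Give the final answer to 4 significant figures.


Offset strain = 0.002
Elastic strain at yield = total_strain - offset = 7e-03 - 0.002 = 5e-03
sigma_y = E * elastic_strain = 203000 * 5e-03
sigma_y = 1015 MPa


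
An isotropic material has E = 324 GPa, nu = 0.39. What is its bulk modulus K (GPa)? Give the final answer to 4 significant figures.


K = E / (3*(1-2*nu))
K = 324 / (3*(1-2*0.39))
K = 490.9 GPa


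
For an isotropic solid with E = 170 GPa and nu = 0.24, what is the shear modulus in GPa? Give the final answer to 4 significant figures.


G = E / (2*(1+nu))
G = 170 / (2*(1+0.24))
G = 68.55 GPa


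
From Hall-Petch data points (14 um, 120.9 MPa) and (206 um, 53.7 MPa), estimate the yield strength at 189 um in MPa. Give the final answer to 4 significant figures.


sigma_y = sigma0 + k / sqrt(d)
1/sqrt(d1) = 1/sqrt(1.4e-05) = 267.261;  1/sqrt(d2) = 69.6733
k = (sigma1 - sigma2) / (1/sqrt(d1) - 1/sqrt(d2)) = (120.9 - 53.7) / (267.261 - 69.6733) = 0.340102 MPa*m^0.5
sigma0 = sigma1 - k/sqrt(d1) = 120.9 - 0.340102*267.261 = 30.004 MPa
sigma_y(d3) = 30.004 + 0.340102 / sqrt(1.89e-04) = 54.74 MPa


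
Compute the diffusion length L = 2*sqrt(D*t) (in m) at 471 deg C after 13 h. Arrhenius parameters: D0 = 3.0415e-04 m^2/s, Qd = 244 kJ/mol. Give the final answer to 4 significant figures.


Step 1: D = D0 * exp(-Qd/(R*T))
T = 744.15 K
D = 3.0415e-04 * exp(-244e3 / (8.314 * 744.15)) = 2.26572e-21 m^2/s
Step 2: L = 2*sqrt(D*t)
t = 13 h = 46800 s
L = 2*sqrt(2.26572e-21 * 46800) = 2.059e-08 m
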